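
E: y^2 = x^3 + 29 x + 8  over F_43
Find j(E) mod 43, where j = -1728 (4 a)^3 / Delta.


Delta = -16(4 a^3 + 27 b^2) mod 43 = 5
-1728 * (4 a)^3 = -1728 * (4*29)^3 mod 43 = 32
j = 32 * 5^(-1) mod 43 = 15

j = 15 (mod 43)


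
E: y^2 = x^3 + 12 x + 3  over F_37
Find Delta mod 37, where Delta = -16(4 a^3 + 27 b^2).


4 a^3 + 27 b^2 = 4*12^3 + 27*3^2 = 6912 + 243 = 7155
Delta = -16 * (7155) = -114480
Delta mod 37 = 35

Delta = 35 (mod 37)


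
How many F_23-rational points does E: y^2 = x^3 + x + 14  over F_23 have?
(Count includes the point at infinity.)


For each x in F_23, count y with y^2 = x^3 + 1 x + 14 mod 23:
  x = 1: RHS = 16, y in [4, 19]  -> 2 point(s)
  x = 2: RHS = 1, y in [1, 22]  -> 2 point(s)
  x = 4: RHS = 13, y in [6, 17]  -> 2 point(s)
  x = 5: RHS = 6, y in [11, 12]  -> 2 point(s)
  x = 6: RHS = 6, y in [11, 12]  -> 2 point(s)
  x = 9: RHS = 16, y in [4, 19]  -> 2 point(s)
  x = 10: RHS = 12, y in [9, 14]  -> 2 point(s)
  x = 12: RHS = 6, y in [11, 12]  -> 2 point(s)
  x = 13: RHS = 16, y in [4, 19]  -> 2 point(s)
  x = 14: RHS = 12, y in [9, 14]  -> 2 point(s)
  x = 15: RHS = 0, y in [0]  -> 1 point(s)
  x = 16: RHS = 9, y in [3, 20]  -> 2 point(s)
  x = 21: RHS = 4, y in [2, 21]  -> 2 point(s)
  x = 22: RHS = 12, y in [9, 14]  -> 2 point(s)
Affine points: 27. Add the point at infinity: total = 28.

#E(F_23) = 28


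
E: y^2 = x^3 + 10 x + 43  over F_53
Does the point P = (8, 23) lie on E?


Check whether y^2 = x^3 + 10 x + 43 (mod 53) for (x, y) = (8, 23).
LHS: y^2 = 23^2 mod 53 = 52
RHS: x^3 + 10 x + 43 = 8^3 + 10*8 + 43 mod 53 = 52
LHS = RHS

Yes, on the curve


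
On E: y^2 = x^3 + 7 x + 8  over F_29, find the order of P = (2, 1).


Compute successive multiples of P until we hit O:
  1P = (2, 1)
  2P = (21, 7)
  3P = (11, 16)
  4P = (22, 14)
  5P = (1, 4)
  6P = (6, 11)
  7P = (20, 12)
  8P = (8, 5)
  ... (continuing to 34P)
  34P = O

ord(P) = 34


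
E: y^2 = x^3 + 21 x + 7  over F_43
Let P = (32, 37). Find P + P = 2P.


Doubling: s = (3 x1^2 + a) / (2 y1)
s = (3*32^2 + 21) / (2*37) mod 43 = 11
x3 = s^2 - 2 x1 mod 43 = 11^2 - 2*32 = 14
y3 = s (x1 - x3) - y1 mod 43 = 11 * (32 - 14) - 37 = 32

2P = (14, 32)


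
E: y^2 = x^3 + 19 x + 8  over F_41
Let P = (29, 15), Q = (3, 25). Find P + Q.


P != Q, so use the chord formula.
s = (y2 - y1) / (x2 - x1) = (10) / (15) mod 41 = 28
x3 = s^2 - x1 - x2 mod 41 = 28^2 - 29 - 3 = 14
y3 = s (x1 - x3) - y1 mod 41 = 28 * (29 - 14) - 15 = 36

P + Q = (14, 36)


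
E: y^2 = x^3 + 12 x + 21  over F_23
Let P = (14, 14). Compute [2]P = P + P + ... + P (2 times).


k = 2 = 10_2 (binary, LSB first: 01)
Double-and-add from P = (14, 14):
  bit 0 = 0: acc unchanged = O
  bit 1 = 1: acc = O + (20, 2) = (20, 2)

2P = (20, 2)


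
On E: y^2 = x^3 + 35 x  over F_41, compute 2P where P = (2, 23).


Doubling: s = (3 x1^2 + a) / (2 y1)
s = (3*2^2 + 35) / (2*23) mod 41 = 34
x3 = s^2 - 2 x1 mod 41 = 34^2 - 2*2 = 4
y3 = s (x1 - x3) - y1 mod 41 = 34 * (2 - 4) - 23 = 32

2P = (4, 32)


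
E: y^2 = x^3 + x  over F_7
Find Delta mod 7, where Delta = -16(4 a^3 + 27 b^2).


4 a^3 + 27 b^2 = 4*1^3 + 27*0^2 = 4 + 0 = 4
Delta = -16 * (4) = -64
Delta mod 7 = 6

Delta = 6 (mod 7)


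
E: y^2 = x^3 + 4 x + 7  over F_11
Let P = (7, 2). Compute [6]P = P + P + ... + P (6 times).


k = 6 = 110_2 (binary, LSB first: 011)
Double-and-add from P = (7, 2):
  bit 0 = 0: acc unchanged = O
  bit 1 = 1: acc = O + (1, 10) = (1, 10)
  bit 2 = 1: acc = (1, 10) + (2, 10) = (8, 1)

6P = (8, 1)


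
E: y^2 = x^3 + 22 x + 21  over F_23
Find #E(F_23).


For each x in F_23, count y with y^2 = x^3 + 22 x + 21 mod 23:
  x = 2: RHS = 4, y in [2, 21]  -> 2 point(s)
  x = 4: RHS = 12, y in [9, 14]  -> 2 point(s)
  x = 5: RHS = 3, y in [7, 16]  -> 2 point(s)
  x = 6: RHS = 1, y in [1, 22]  -> 2 point(s)
  x = 7: RHS = 12, y in [9, 14]  -> 2 point(s)
  x = 12: RHS = 12, y in [9, 14]  -> 2 point(s)
  x = 15: RHS = 0, y in [0]  -> 1 point(s)
  x = 17: RHS = 18, y in [8, 15]  -> 2 point(s)
  x = 18: RHS = 16, y in [4, 19]  -> 2 point(s)
Affine points: 17. Add the point at infinity: total = 18.

#E(F_23) = 18


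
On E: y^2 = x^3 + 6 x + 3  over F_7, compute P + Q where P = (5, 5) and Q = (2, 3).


P != Q, so use the chord formula.
s = (y2 - y1) / (x2 - x1) = (5) / (4) mod 7 = 3
x3 = s^2 - x1 - x2 mod 7 = 3^2 - 5 - 2 = 2
y3 = s (x1 - x3) - y1 mod 7 = 3 * (5 - 2) - 5 = 4

P + Q = (2, 4)


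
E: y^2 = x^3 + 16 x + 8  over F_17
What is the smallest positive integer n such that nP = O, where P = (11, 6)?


Compute successive multiples of P until we hit O:
  1P = (11, 6)
  2P = (13, 13)
  3P = (1, 12)
  4P = (4, 0)
  5P = (1, 5)
  6P = (13, 4)
  7P = (11, 11)
  8P = O

ord(P) = 8


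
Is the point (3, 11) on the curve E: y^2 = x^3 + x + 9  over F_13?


Check whether y^2 = x^3 + 1 x + 9 (mod 13) for (x, y) = (3, 11).
LHS: y^2 = 11^2 mod 13 = 4
RHS: x^3 + 1 x + 9 = 3^3 + 1*3 + 9 mod 13 = 0
LHS != RHS

No, not on the curve


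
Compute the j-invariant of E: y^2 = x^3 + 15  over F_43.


Delta = -16(4 a^3 + 27 b^2) mod 43 = 23
-1728 * (4 a)^3 = -1728 * (4*0)^3 mod 43 = 0
j = 0 * 23^(-1) mod 43 = 0

j = 0 (mod 43)


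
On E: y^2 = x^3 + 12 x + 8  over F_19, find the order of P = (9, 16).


Compute successive multiples of P until we hit O:
  1P = (9, 16)
  2P = (7, 13)
  3P = (10, 11)
  4P = (6, 7)
  5P = (13, 10)
  6P = (4, 5)
  7P = (4, 14)
  8P = (13, 9)
  ... (continuing to 13P)
  13P = O

ord(P) = 13


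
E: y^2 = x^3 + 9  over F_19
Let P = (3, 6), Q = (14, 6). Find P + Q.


P != Q, so use the chord formula.
s = (y2 - y1) / (x2 - x1) = (0) / (11) mod 19 = 0
x3 = s^2 - x1 - x2 mod 19 = 0^2 - 3 - 14 = 2
y3 = s (x1 - x3) - y1 mod 19 = 0 * (3 - 2) - 6 = 13

P + Q = (2, 13)


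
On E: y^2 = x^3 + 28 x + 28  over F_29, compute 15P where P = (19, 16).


k = 15 = 1111_2 (binary, LSB first: 1111)
Double-and-add from P = (19, 16):
  bit 0 = 1: acc = O + (19, 16) = (19, 16)
  bit 1 = 1: acc = (19, 16) + (0, 12) = (9, 9)
  bit 2 = 1: acc = (9, 9) + (7, 4) = (12, 27)
  bit 3 = 1: acc = (12, 27) + (20, 27) = (26, 2)

15P = (26, 2)


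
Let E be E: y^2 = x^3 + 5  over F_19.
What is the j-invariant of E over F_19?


Delta = -16(4 a^3 + 27 b^2) mod 19 = 11
-1728 * (4 a)^3 = -1728 * (4*0)^3 mod 19 = 0
j = 0 * 11^(-1) mod 19 = 0

j = 0 (mod 19)


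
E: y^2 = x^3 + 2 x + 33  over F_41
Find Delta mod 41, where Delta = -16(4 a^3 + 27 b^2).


4 a^3 + 27 b^2 = 4*2^3 + 27*33^2 = 32 + 29403 = 29435
Delta = -16 * (29435) = -470960
Delta mod 41 = 7

Delta = 7 (mod 41)


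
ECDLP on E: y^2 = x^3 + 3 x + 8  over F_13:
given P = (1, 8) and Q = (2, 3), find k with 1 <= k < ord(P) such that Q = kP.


Enumerate multiples of P until we hit Q = (2, 3):
  1P = (1, 8)
  2P = (2, 3)
Match found at i = 2.

k = 2


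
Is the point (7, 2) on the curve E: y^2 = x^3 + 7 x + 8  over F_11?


Check whether y^2 = x^3 + 7 x + 8 (mod 11) for (x, y) = (7, 2).
LHS: y^2 = 2^2 mod 11 = 4
RHS: x^3 + 7 x + 8 = 7^3 + 7*7 + 8 mod 11 = 4
LHS = RHS

Yes, on the curve


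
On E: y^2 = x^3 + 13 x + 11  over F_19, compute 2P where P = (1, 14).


Doubling: s = (3 x1^2 + a) / (2 y1)
s = (3*1^2 + 13) / (2*14) mod 19 = 6
x3 = s^2 - 2 x1 mod 19 = 6^2 - 2*1 = 15
y3 = s (x1 - x3) - y1 mod 19 = 6 * (1 - 15) - 14 = 16

2P = (15, 16)


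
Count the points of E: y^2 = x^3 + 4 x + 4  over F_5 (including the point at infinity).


For each x in F_5, count y with y^2 = x^3 + 4 x + 4 mod 5:
  x = 0: RHS = 4, y in [2, 3]  -> 2 point(s)
  x = 1: RHS = 4, y in [2, 3]  -> 2 point(s)
  x = 2: RHS = 0, y in [0]  -> 1 point(s)
  x = 4: RHS = 4, y in [2, 3]  -> 2 point(s)
Affine points: 7. Add the point at infinity: total = 8.

#E(F_5) = 8


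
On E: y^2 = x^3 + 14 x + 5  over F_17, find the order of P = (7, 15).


Compute successive multiples of P until we hit O:
  1P = (7, 15)
  2P = (7, 2)
  3P = O

ord(P) = 3


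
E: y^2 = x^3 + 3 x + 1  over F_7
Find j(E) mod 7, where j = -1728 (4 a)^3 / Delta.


Delta = -16(4 a^3 + 27 b^2) mod 7 = 3
-1728 * (4 a)^3 = -1728 * (4*3)^3 mod 7 = 6
j = 6 * 3^(-1) mod 7 = 2

j = 2 (mod 7)


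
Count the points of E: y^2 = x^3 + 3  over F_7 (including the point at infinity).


For each x in F_7, count y with y^2 = x^3 + 0 x + 3 mod 7:
  x = 1: RHS = 4, y in [2, 5]  -> 2 point(s)
  x = 2: RHS = 4, y in [2, 5]  -> 2 point(s)
  x = 3: RHS = 2, y in [3, 4]  -> 2 point(s)
  x = 4: RHS = 4, y in [2, 5]  -> 2 point(s)
  x = 5: RHS = 2, y in [3, 4]  -> 2 point(s)
  x = 6: RHS = 2, y in [3, 4]  -> 2 point(s)
Affine points: 12. Add the point at infinity: total = 13.

#E(F_7) = 13


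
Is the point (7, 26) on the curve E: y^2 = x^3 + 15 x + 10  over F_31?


Check whether y^2 = x^3 + 15 x + 10 (mod 31) for (x, y) = (7, 26).
LHS: y^2 = 26^2 mod 31 = 25
RHS: x^3 + 15 x + 10 = 7^3 + 15*7 + 10 mod 31 = 24
LHS != RHS

No, not on the curve


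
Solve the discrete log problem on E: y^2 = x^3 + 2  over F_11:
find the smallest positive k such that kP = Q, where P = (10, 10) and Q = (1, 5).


Enumerate multiples of P until we hit Q = (1, 5):
  1P = (10, 10)
  2P = (7, 2)
  3P = (6, 8)
  4P = (9, 7)
  5P = (1, 6)
  6P = (4, 0)
  7P = (1, 5)
Match found at i = 7.

k = 7


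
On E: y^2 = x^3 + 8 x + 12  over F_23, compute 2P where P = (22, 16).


Doubling: s = (3 x1^2 + a) / (2 y1)
s = (3*22^2 + 8) / (2*16) mod 23 = 14
x3 = s^2 - 2 x1 mod 23 = 14^2 - 2*22 = 14
y3 = s (x1 - x3) - y1 mod 23 = 14 * (22 - 14) - 16 = 4

2P = (14, 4)


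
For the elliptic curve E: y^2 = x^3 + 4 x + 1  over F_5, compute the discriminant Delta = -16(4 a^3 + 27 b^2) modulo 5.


4 a^3 + 27 b^2 = 4*4^3 + 27*1^2 = 256 + 27 = 283
Delta = -16 * (283) = -4528
Delta mod 5 = 2

Delta = 2 (mod 5)


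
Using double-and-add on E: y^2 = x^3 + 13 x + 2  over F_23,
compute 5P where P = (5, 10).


k = 5 = 101_2 (binary, LSB first: 101)
Double-and-add from P = (5, 10):
  bit 0 = 1: acc = O + (5, 10) = (5, 10)
  bit 1 = 0: acc unchanged = (5, 10)
  bit 2 = 1: acc = (5, 10) + (12, 0) = (1, 4)

5P = (1, 4)


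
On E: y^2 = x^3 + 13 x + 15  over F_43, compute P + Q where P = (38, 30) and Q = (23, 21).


P != Q, so use the chord formula.
s = (y2 - y1) / (x2 - x1) = (34) / (28) mod 43 = 35
x3 = s^2 - x1 - x2 mod 43 = 35^2 - 38 - 23 = 3
y3 = s (x1 - x3) - y1 mod 43 = 35 * (38 - 3) - 30 = 34

P + Q = (3, 34)


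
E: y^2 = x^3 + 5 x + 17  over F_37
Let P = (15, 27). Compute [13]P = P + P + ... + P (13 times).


k = 13 = 1101_2 (binary, LSB first: 1011)
Double-and-add from P = (15, 27):
  bit 0 = 1: acc = O + (15, 27) = (15, 27)
  bit 1 = 0: acc unchanged = (15, 27)
  bit 2 = 1: acc = (15, 27) + (30, 34) = (33, 9)
  bit 3 = 1: acc = (33, 9) + (35, 31) = (16, 30)

13P = (16, 30)


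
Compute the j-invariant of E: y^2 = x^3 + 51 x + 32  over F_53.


Delta = -16(4 a^3 + 27 b^2) mod 53 = 5
-1728 * (4 a)^3 = -1728 * (4*51)^3 mod 53 = 7
j = 7 * 5^(-1) mod 53 = 12

j = 12 (mod 53)


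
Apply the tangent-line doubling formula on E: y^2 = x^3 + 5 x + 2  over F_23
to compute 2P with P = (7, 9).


Doubling: s = (3 x1^2 + a) / (2 y1)
s = (3*7^2 + 5) / (2*9) mod 23 = 11
x3 = s^2 - 2 x1 mod 23 = 11^2 - 2*7 = 15
y3 = s (x1 - x3) - y1 mod 23 = 11 * (7 - 15) - 9 = 18

2P = (15, 18)


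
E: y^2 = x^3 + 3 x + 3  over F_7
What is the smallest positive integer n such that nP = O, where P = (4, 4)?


Compute successive multiples of P until we hit O:
  1P = (4, 4)
  2P = (3, 5)
  3P = (1, 0)
  4P = (3, 2)
  5P = (4, 3)
  6P = O

ord(P) = 6


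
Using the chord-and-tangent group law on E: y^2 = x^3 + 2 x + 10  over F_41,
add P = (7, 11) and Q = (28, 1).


P != Q, so use the chord formula.
s = (y2 - y1) / (x2 - x1) = (31) / (21) mod 41 = 21
x3 = s^2 - x1 - x2 mod 41 = 21^2 - 7 - 28 = 37
y3 = s (x1 - x3) - y1 mod 41 = 21 * (7 - 37) - 11 = 15

P + Q = (37, 15)


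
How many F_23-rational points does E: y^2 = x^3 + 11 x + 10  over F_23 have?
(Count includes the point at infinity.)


For each x in F_23, count y with y^2 = x^3 + 11 x + 10 mod 23:
  x = 3: RHS = 1, y in [1, 22]  -> 2 point(s)
  x = 4: RHS = 3, y in [7, 16]  -> 2 point(s)
  x = 5: RHS = 6, y in [11, 12]  -> 2 point(s)
  x = 6: RHS = 16, y in [4, 19]  -> 2 point(s)
  x = 7: RHS = 16, y in [4, 19]  -> 2 point(s)
  x = 8: RHS = 12, y in [9, 14]  -> 2 point(s)
  x = 10: RHS = 16, y in [4, 19]  -> 2 point(s)
  x = 11: RHS = 13, y in [6, 17]  -> 2 point(s)
  x = 13: RHS = 4, y in [2, 21]  -> 2 point(s)
  x = 15: RHS = 8, y in [10, 13]  -> 2 point(s)
  x = 16: RHS = 4, y in [2, 21]  -> 2 point(s)
  x = 17: RHS = 4, y in [2, 21]  -> 2 point(s)
  x = 21: RHS = 3, y in [7, 16]  -> 2 point(s)
Affine points: 26. Add the point at infinity: total = 27.

#E(F_23) = 27


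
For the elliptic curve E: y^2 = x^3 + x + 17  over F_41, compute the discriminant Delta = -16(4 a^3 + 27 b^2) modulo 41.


4 a^3 + 27 b^2 = 4*1^3 + 27*17^2 = 4 + 7803 = 7807
Delta = -16 * (7807) = -124912
Delta mod 41 = 15

Delta = 15 (mod 41)


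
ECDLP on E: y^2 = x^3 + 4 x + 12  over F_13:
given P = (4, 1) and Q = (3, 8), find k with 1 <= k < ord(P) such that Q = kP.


Enumerate multiples of P until we hit Q = (3, 8):
  1P = (4, 1)
  2P = (5, 12)
  3P = (8, 7)
  4P = (0, 5)
  5P = (10, 5)
  6P = (11, 3)
  7P = (1, 11)
  8P = (9, 7)
  9P = (3, 8)
Match found at i = 9.

k = 9


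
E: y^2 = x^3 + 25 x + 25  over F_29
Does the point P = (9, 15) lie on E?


Check whether y^2 = x^3 + 25 x + 25 (mod 29) for (x, y) = (9, 15).
LHS: y^2 = 15^2 mod 29 = 22
RHS: x^3 + 25 x + 25 = 9^3 + 25*9 + 25 mod 29 = 22
LHS = RHS

Yes, on the curve


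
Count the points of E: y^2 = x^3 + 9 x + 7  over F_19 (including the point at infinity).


For each x in F_19, count y with y^2 = x^3 + 9 x + 7 mod 19:
  x = 0: RHS = 7, y in [8, 11]  -> 2 point(s)
  x = 1: RHS = 17, y in [6, 13]  -> 2 point(s)
  x = 3: RHS = 4, y in [2, 17]  -> 2 point(s)
  x = 5: RHS = 6, y in [5, 14]  -> 2 point(s)
  x = 6: RHS = 11, y in [7, 12]  -> 2 point(s)
  x = 9: RHS = 0, y in [0]  -> 1 point(s)
  x = 12: RHS = 0, y in [0]  -> 1 point(s)
  x = 17: RHS = 0, y in [0]  -> 1 point(s)
  x = 18: RHS = 16, y in [4, 15]  -> 2 point(s)
Affine points: 15. Add the point at infinity: total = 16.

#E(F_19) = 16


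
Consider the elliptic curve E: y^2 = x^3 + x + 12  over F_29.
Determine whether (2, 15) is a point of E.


Check whether y^2 = x^3 + 1 x + 12 (mod 29) for (x, y) = (2, 15).
LHS: y^2 = 15^2 mod 29 = 22
RHS: x^3 + 1 x + 12 = 2^3 + 1*2 + 12 mod 29 = 22
LHS = RHS

Yes, on the curve


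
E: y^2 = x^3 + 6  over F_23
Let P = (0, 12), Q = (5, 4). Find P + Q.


P != Q, so use the chord formula.
s = (y2 - y1) / (x2 - x1) = (15) / (5) mod 23 = 3
x3 = s^2 - x1 - x2 mod 23 = 3^2 - 0 - 5 = 4
y3 = s (x1 - x3) - y1 mod 23 = 3 * (0 - 4) - 12 = 22

P + Q = (4, 22)


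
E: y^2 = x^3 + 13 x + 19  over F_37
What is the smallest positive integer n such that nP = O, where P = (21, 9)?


Compute successive multiples of P until we hit O:
  1P = (21, 9)
  2P = (22, 36)
  3P = (20, 18)
  4P = (3, 14)
  5P = (2, 33)
  6P = (24, 24)
  7P = (17, 11)
  8P = (27, 31)
  ... (continuing to 34P)
  34P = O

ord(P) = 34


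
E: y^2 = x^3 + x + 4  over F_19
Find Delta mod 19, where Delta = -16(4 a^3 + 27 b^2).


4 a^3 + 27 b^2 = 4*1^3 + 27*4^2 = 4 + 432 = 436
Delta = -16 * (436) = -6976
Delta mod 19 = 16

Delta = 16 (mod 19)


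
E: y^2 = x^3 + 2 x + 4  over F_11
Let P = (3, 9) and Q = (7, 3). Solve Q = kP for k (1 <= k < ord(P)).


Enumerate multiples of P until we hit Q = (7, 3):
  1P = (3, 9)
  2P = (6, 10)
  3P = (7, 8)
  4P = (10, 1)
  5P = (2, 4)
  6P = (9, 5)
  7P = (8, 9)
  8P = (0, 2)
  9P = (0, 9)
  10P = (8, 2)
  11P = (9, 6)
  12P = (2, 7)
  13P = (10, 10)
  14P = (7, 3)
Match found at i = 14.

k = 14


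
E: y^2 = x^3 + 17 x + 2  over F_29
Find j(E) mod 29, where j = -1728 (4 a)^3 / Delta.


Delta = -16(4 a^3 + 27 b^2) mod 29 = 27
-1728 * (4 a)^3 = -1728 * (4*17)^3 mod 29 = 23
j = 23 * 27^(-1) mod 29 = 3

j = 3 (mod 29)


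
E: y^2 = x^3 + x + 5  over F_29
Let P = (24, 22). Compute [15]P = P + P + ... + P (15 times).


k = 15 = 1111_2 (binary, LSB first: 1111)
Double-and-add from P = (24, 22):
  bit 0 = 1: acc = O + (24, 22) = (24, 22)
  bit 1 = 1: acc = (24, 22) + (1, 23) = (0, 11)
  bit 2 = 1: acc = (0, 11) + (11, 19) = (25, 13)
  bit 3 = 1: acc = (25, 13) + (3, 21) = (10, 0)

15P = (10, 0)


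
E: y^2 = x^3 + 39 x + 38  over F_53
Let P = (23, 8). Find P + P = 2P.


Doubling: s = (3 x1^2 + a) / (2 y1)
s = (3*23^2 + 39) / (2*8) mod 53 = 42
x3 = s^2 - 2 x1 mod 53 = 42^2 - 2*23 = 22
y3 = s (x1 - x3) - y1 mod 53 = 42 * (23 - 22) - 8 = 34

2P = (22, 34)


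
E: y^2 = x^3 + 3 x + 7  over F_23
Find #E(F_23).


For each x in F_23, count y with y^2 = x^3 + 3 x + 7 mod 23:
  x = 5: RHS = 9, y in [3, 20]  -> 2 point(s)
  x = 7: RHS = 3, y in [7, 16]  -> 2 point(s)
  x = 9: RHS = 4, y in [2, 21]  -> 2 point(s)
  x = 10: RHS = 2, y in [5, 18]  -> 2 point(s)
  x = 12: RHS = 0, y in [0]  -> 1 point(s)
  x = 13: RHS = 12, y in [9, 14]  -> 2 point(s)
  x = 15: RHS = 0, y in [0]  -> 1 point(s)
  x = 17: RHS = 3, y in [7, 16]  -> 2 point(s)
  x = 19: RHS = 0, y in [0]  -> 1 point(s)
  x = 21: RHS = 16, y in [4, 19]  -> 2 point(s)
  x = 22: RHS = 3, y in [7, 16]  -> 2 point(s)
Affine points: 19. Add the point at infinity: total = 20.

#E(F_23) = 20


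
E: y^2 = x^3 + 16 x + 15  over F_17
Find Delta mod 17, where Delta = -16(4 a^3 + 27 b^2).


4 a^3 + 27 b^2 = 4*16^3 + 27*15^2 = 16384 + 6075 = 22459
Delta = -16 * (22459) = -359344
Delta mod 17 = 2

Delta = 2 (mod 17)


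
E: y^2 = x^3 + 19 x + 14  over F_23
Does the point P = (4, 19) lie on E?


Check whether y^2 = x^3 + 19 x + 14 (mod 23) for (x, y) = (4, 19).
LHS: y^2 = 19^2 mod 23 = 16
RHS: x^3 + 19 x + 14 = 4^3 + 19*4 + 14 mod 23 = 16
LHS = RHS

Yes, on the curve


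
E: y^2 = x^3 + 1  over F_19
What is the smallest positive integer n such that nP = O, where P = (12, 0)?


Compute successive multiples of P until we hit O:
  1P = (12, 0)
  2P = O

ord(P) = 2


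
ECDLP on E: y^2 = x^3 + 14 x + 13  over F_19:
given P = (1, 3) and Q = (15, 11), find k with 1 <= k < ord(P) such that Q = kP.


Enumerate multiples of P until we hit Q = (15, 11):
  1P = (1, 3)
  2P = (15, 8)
  3P = (4, 0)
  4P = (15, 11)
Match found at i = 4.

k = 4


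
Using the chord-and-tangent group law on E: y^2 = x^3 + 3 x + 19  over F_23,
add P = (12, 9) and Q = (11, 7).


P != Q, so use the chord formula.
s = (y2 - y1) / (x2 - x1) = (21) / (22) mod 23 = 2
x3 = s^2 - x1 - x2 mod 23 = 2^2 - 12 - 11 = 4
y3 = s (x1 - x3) - y1 mod 23 = 2 * (12 - 4) - 9 = 7

P + Q = (4, 7)


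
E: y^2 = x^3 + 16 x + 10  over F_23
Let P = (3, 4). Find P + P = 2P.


Doubling: s = (3 x1^2 + a) / (2 y1)
s = (3*3^2 + 16) / (2*4) mod 23 = 14
x3 = s^2 - 2 x1 mod 23 = 14^2 - 2*3 = 6
y3 = s (x1 - x3) - y1 mod 23 = 14 * (3 - 6) - 4 = 0

2P = (6, 0)


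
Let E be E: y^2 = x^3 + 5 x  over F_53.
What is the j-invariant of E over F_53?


Delta = -16(4 a^3 + 27 b^2) mod 53 = 3
-1728 * (4 a)^3 = -1728 * (4*5)^3 mod 53 = 43
j = 43 * 3^(-1) mod 53 = 32

j = 32 (mod 53)


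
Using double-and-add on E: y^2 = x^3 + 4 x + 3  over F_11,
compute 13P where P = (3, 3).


k = 13 = 1101_2 (binary, LSB first: 1011)
Double-and-add from P = (3, 3):
  bit 0 = 1: acc = O + (3, 3) = (3, 3)
  bit 1 = 0: acc unchanged = (3, 3)
  bit 2 = 1: acc = (3, 3) + (0, 5) = (6, 10)
  bit 3 = 1: acc = (6, 10) + (5, 4) = (3, 8)

13P = (3, 8)


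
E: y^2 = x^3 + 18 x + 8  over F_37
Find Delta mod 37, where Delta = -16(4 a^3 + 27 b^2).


4 a^3 + 27 b^2 = 4*18^3 + 27*8^2 = 23328 + 1728 = 25056
Delta = -16 * (25056) = -400896
Delta mod 37 = 36

Delta = 36 (mod 37)


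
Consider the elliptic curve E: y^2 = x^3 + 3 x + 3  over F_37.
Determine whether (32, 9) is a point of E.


Check whether y^2 = x^3 + 3 x + 3 (mod 37) for (x, y) = (32, 9).
LHS: y^2 = 9^2 mod 37 = 7
RHS: x^3 + 3 x + 3 = 32^3 + 3*32 + 3 mod 37 = 11
LHS != RHS

No, not on the curve


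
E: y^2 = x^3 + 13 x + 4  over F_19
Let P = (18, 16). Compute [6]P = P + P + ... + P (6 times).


k = 6 = 110_2 (binary, LSB first: 011)
Double-and-add from P = (18, 16):
  bit 0 = 0: acc unchanged = O
  bit 1 = 1: acc = O + (7, 18) = (7, 18)
  bit 2 = 1: acc = (7, 18) + (2, 0) = (7, 1)

6P = (7, 1)


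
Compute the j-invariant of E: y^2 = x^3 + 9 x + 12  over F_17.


Delta = -16(4 a^3 + 27 b^2) mod 17 = 4
-1728 * (4 a)^3 = -1728 * (4*9)^3 mod 17 = 14
j = 14 * 4^(-1) mod 17 = 12

j = 12 (mod 17)


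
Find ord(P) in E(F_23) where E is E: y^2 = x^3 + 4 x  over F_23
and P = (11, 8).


Compute successive multiples of P until we hit O:
  1P = (11, 8)
  2P = (9, 12)
  3P = (7, 7)
  4P = (18, 19)
  5P = (19, 9)
  6P = (2, 19)
  7P = (22, 8)
  8P = (13, 15)
  ... (continuing to 24P)
  24P = O

ord(P) = 24


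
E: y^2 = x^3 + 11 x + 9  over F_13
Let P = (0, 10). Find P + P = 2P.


Doubling: s = (3 x1^2 + a) / (2 y1)
s = (3*0^2 + 11) / (2*10) mod 13 = 9
x3 = s^2 - 2 x1 mod 13 = 9^2 - 2*0 = 3
y3 = s (x1 - x3) - y1 mod 13 = 9 * (0 - 3) - 10 = 2

2P = (3, 2)


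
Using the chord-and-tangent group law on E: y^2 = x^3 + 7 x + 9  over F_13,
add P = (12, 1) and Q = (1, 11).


P != Q, so use the chord formula.
s = (y2 - y1) / (x2 - x1) = (10) / (2) mod 13 = 5
x3 = s^2 - x1 - x2 mod 13 = 5^2 - 12 - 1 = 12
y3 = s (x1 - x3) - y1 mod 13 = 5 * (12 - 12) - 1 = 12

P + Q = (12, 12)


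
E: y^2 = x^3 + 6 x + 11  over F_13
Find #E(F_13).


For each x in F_13, count y with y^2 = x^3 + 6 x + 11 mod 13:
  x = 3: RHS = 4, y in [2, 11]  -> 2 point(s)
  x = 5: RHS = 10, y in [6, 7]  -> 2 point(s)
  x = 6: RHS = 3, y in [4, 9]  -> 2 point(s)
  x = 8: RHS = 12, y in [5, 8]  -> 2 point(s)
  x = 9: RHS = 1, y in [1, 12]  -> 2 point(s)
  x = 11: RHS = 4, y in [2, 11]  -> 2 point(s)
  x = 12: RHS = 4, y in [2, 11]  -> 2 point(s)
Affine points: 14. Add the point at infinity: total = 15.

#E(F_13) = 15


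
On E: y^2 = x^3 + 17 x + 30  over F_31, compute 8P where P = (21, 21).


k = 8 = 1000_2 (binary, LSB first: 0001)
Double-and-add from P = (21, 21):
  bit 0 = 0: acc unchanged = O
  bit 1 = 0: acc unchanged = O
  bit 2 = 0: acc unchanged = O
  bit 3 = 1: acc = O + (28, 18) = (28, 18)

8P = (28, 18)


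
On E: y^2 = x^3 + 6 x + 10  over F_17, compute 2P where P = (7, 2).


Doubling: s = (3 x1^2 + a) / (2 y1)
s = (3*7^2 + 6) / (2*2) mod 17 = 0
x3 = s^2 - 2 x1 mod 17 = 0^2 - 2*7 = 3
y3 = s (x1 - x3) - y1 mod 17 = 0 * (7 - 3) - 2 = 15

2P = (3, 15)


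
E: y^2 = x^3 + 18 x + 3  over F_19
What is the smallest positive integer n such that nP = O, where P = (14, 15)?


Compute successive multiples of P until we hit O:
  1P = (14, 15)
  2P = (16, 13)
  3P = (9, 18)
  4P = (7, 15)
  5P = (17, 4)
  6P = (12, 3)
  7P = (10, 9)
  8P = (2, 3)
  ... (continuing to 24P)
  24P = O

ord(P) = 24


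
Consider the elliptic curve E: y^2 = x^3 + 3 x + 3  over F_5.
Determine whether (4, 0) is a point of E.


Check whether y^2 = x^3 + 3 x + 3 (mod 5) for (x, y) = (4, 0).
LHS: y^2 = 0^2 mod 5 = 0
RHS: x^3 + 3 x + 3 = 4^3 + 3*4 + 3 mod 5 = 4
LHS != RHS

No, not on the curve


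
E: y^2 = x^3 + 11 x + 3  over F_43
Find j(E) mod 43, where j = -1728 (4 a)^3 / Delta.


Delta = -16(4 a^3 + 27 b^2) mod 43 = 24
-1728 * (4 a)^3 = -1728 * (4*11)^3 mod 43 = 35
j = 35 * 24^(-1) mod 43 = 14

j = 14 (mod 43)


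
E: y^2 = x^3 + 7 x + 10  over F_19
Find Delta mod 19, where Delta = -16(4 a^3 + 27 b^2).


4 a^3 + 27 b^2 = 4*7^3 + 27*10^2 = 1372 + 2700 = 4072
Delta = -16 * (4072) = -65152
Delta mod 19 = 18

Delta = 18 (mod 19)


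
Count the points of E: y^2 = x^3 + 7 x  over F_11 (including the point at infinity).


For each x in F_11, count y with y^2 = x^3 + 7 x + 0 mod 11:
  x = 0: RHS = 0, y in [0]  -> 1 point(s)
  x = 2: RHS = 0, y in [0]  -> 1 point(s)
  x = 3: RHS = 4, y in [2, 9]  -> 2 point(s)
  x = 4: RHS = 4, y in [2, 9]  -> 2 point(s)
  x = 6: RHS = 5, y in [4, 7]  -> 2 point(s)
  x = 9: RHS = 0, y in [0]  -> 1 point(s)
  x = 10: RHS = 3, y in [5, 6]  -> 2 point(s)
Affine points: 11. Add the point at infinity: total = 12.

#E(F_11) = 12


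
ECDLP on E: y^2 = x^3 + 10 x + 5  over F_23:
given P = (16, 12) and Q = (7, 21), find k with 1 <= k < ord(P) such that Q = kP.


Enumerate multiples of P until we hit Q = (7, 21):
  1P = (16, 12)
  2P = (7, 21)
Match found at i = 2.

k = 2


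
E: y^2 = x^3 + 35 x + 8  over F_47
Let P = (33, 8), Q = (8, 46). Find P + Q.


P != Q, so use the chord formula.
s = (y2 - y1) / (x2 - x1) = (38) / (22) mod 47 = 6
x3 = s^2 - x1 - x2 mod 47 = 6^2 - 33 - 8 = 42
y3 = s (x1 - x3) - y1 mod 47 = 6 * (33 - 42) - 8 = 32

P + Q = (42, 32)


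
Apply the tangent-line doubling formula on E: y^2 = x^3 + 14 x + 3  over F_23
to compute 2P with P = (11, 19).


Doubling: s = (3 x1^2 + a) / (2 y1)
s = (3*11^2 + 14) / (2*19) mod 23 = 19
x3 = s^2 - 2 x1 mod 23 = 19^2 - 2*11 = 17
y3 = s (x1 - x3) - y1 mod 23 = 19 * (11 - 17) - 19 = 5

2P = (17, 5)


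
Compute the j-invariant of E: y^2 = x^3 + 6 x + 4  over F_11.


Delta = -16(4 a^3 + 27 b^2) mod 11 = 10
-1728 * (4 a)^3 = -1728 * (4*6)^3 mod 11 = 3
j = 3 * 10^(-1) mod 11 = 8

j = 8 (mod 11)


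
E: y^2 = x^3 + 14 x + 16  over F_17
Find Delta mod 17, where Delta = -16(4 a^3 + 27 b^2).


4 a^3 + 27 b^2 = 4*14^3 + 27*16^2 = 10976 + 6912 = 17888
Delta = -16 * (17888) = -286208
Delta mod 17 = 4

Delta = 4 (mod 17)


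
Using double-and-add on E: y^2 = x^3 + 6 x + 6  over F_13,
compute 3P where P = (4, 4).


k = 3 = 11_2 (binary, LSB first: 11)
Double-and-add from P = (4, 4):
  bit 0 = 1: acc = O + (4, 4) = (4, 4)
  bit 1 = 1: acc = (4, 4) + (1, 0) = (4, 9)

3P = (4, 9)


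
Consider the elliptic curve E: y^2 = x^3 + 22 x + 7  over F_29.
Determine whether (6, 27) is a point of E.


Check whether y^2 = x^3 + 22 x + 7 (mod 29) for (x, y) = (6, 27).
LHS: y^2 = 27^2 mod 29 = 4
RHS: x^3 + 22 x + 7 = 6^3 + 22*6 + 7 mod 29 = 7
LHS != RHS

No, not on the curve


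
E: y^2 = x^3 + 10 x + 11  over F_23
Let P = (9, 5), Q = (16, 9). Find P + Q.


P != Q, so use the chord formula.
s = (y2 - y1) / (x2 - x1) = (4) / (7) mod 23 = 17
x3 = s^2 - x1 - x2 mod 23 = 17^2 - 9 - 16 = 11
y3 = s (x1 - x3) - y1 mod 23 = 17 * (9 - 11) - 5 = 7

P + Q = (11, 7)


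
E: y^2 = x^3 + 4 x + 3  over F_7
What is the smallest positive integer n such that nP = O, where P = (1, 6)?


Compute successive multiples of P until we hit O:
  1P = (1, 6)
  2P = (5, 1)
  3P = (3, 0)
  4P = (5, 6)
  5P = (1, 1)
  6P = O

ord(P) = 6


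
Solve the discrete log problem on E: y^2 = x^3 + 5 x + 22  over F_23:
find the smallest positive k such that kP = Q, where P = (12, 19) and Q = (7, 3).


Enumerate multiples of P until we hit Q = (7, 3):
  1P = (12, 19)
  2P = (22, 4)
  3P = (20, 16)
  4P = (3, 15)
  5P = (17, 12)
  6P = (7, 20)
  7P = (16, 14)
  8P = (21, 21)
  9P = (21, 2)
  10P = (16, 9)
  11P = (7, 3)
Match found at i = 11.

k = 11


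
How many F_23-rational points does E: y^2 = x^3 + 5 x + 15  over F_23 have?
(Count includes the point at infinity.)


For each x in F_23, count y with y^2 = x^3 + 5 x + 15 mod 23:
  x = 5: RHS = 4, y in [2, 21]  -> 2 point(s)
  x = 6: RHS = 8, y in [10, 13]  -> 2 point(s)
  x = 7: RHS = 2, y in [5, 18]  -> 2 point(s)
  x = 12: RHS = 9, y in [3, 20]  -> 2 point(s)
  x = 13: RHS = 0, y in [0]  -> 1 point(s)
  x = 14: RHS = 0, y in [0]  -> 1 point(s)
  x = 18: RHS = 3, y in [7, 16]  -> 2 point(s)
  x = 19: RHS = 0, y in [0]  -> 1 point(s)
  x = 22: RHS = 9, y in [3, 20]  -> 2 point(s)
Affine points: 15. Add the point at infinity: total = 16.

#E(F_23) = 16


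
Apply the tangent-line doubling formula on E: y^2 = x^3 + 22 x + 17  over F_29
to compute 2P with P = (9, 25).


Doubling: s = (3 x1^2 + a) / (2 y1)
s = (3*9^2 + 22) / (2*25) mod 29 = 14
x3 = s^2 - 2 x1 mod 29 = 14^2 - 2*9 = 4
y3 = s (x1 - x3) - y1 mod 29 = 14 * (9 - 4) - 25 = 16

2P = (4, 16)


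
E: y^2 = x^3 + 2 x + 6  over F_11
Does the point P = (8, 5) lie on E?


Check whether y^2 = x^3 + 2 x + 6 (mod 11) for (x, y) = (8, 5).
LHS: y^2 = 5^2 mod 11 = 3
RHS: x^3 + 2 x + 6 = 8^3 + 2*8 + 6 mod 11 = 6
LHS != RHS

No, not on the curve


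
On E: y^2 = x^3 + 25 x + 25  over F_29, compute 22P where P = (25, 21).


k = 22 = 10110_2 (binary, LSB first: 01101)
Double-and-add from P = (25, 21):
  bit 0 = 0: acc unchanged = O
  bit 1 = 1: acc = O + (21, 26) = (21, 26)
  bit 2 = 1: acc = (21, 26) + (15, 18) = (27, 24)
  bit 3 = 0: acc unchanged = (27, 24)
  bit 4 = 1: acc = (27, 24) + (13, 16) = (13, 13)

22P = (13, 13)


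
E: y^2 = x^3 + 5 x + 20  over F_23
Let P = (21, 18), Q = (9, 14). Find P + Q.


P != Q, so use the chord formula.
s = (y2 - y1) / (x2 - x1) = (19) / (11) mod 23 = 8
x3 = s^2 - x1 - x2 mod 23 = 8^2 - 21 - 9 = 11
y3 = s (x1 - x3) - y1 mod 23 = 8 * (21 - 11) - 18 = 16

P + Q = (11, 16)


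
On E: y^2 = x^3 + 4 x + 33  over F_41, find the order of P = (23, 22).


Compute successive multiples of P until we hit O:
  1P = (23, 22)
  2P = (34, 21)
  3P = (4, 21)
  4P = (19, 30)
  5P = (3, 20)
  6P = (31, 10)
  7P = (20, 35)
  8P = (35, 30)
  ... (continuing to 35P)
  35P = O

ord(P) = 35


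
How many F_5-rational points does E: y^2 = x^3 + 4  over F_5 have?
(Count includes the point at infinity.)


For each x in F_5, count y with y^2 = x^3 + 0 x + 4 mod 5:
  x = 0: RHS = 4, y in [2, 3]  -> 2 point(s)
  x = 1: RHS = 0, y in [0]  -> 1 point(s)
  x = 3: RHS = 1, y in [1, 4]  -> 2 point(s)
Affine points: 5. Add the point at infinity: total = 6.

#E(F_5) = 6


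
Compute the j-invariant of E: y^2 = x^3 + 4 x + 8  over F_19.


Delta = -16(4 a^3 + 27 b^2) mod 19 = 5
-1728 * (4 a)^3 = -1728 * (4*4)^3 mod 19 = 11
j = 11 * 5^(-1) mod 19 = 6

j = 6 (mod 19)


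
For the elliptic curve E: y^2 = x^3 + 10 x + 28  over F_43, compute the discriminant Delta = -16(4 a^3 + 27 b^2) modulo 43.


4 a^3 + 27 b^2 = 4*10^3 + 27*28^2 = 4000 + 21168 = 25168
Delta = -16 * (25168) = -402688
Delta mod 43 = 7

Delta = 7 (mod 43)


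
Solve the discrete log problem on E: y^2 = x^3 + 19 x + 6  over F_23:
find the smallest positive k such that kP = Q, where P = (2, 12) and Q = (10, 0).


Enumerate multiples of P until we hit Q = (10, 0):
  1P = (2, 12)
  2P = (14, 7)
  3P = (15, 3)
  4P = (19, 21)
  5P = (10, 0)
Match found at i = 5.

k = 5


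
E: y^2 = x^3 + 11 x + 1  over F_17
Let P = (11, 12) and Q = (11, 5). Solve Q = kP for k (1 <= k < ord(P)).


Enumerate multiples of P until we hit Q = (11, 5):
  1P = (11, 12)
  2P = (12, 5)
  3P = (9, 8)
  4P = (1, 8)
  5P = (14, 14)
  6P = (0, 1)
  7P = (7, 9)
  8P = (7, 8)
  9P = (0, 16)
  10P = (14, 3)
  11P = (1, 9)
  12P = (9, 9)
  13P = (12, 12)
  14P = (11, 5)
Match found at i = 14.

k = 14


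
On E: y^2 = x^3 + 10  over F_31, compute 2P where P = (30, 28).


Doubling: s = (3 x1^2 + a) / (2 y1)
s = (3*30^2 + 0) / (2*28) mod 31 = 15
x3 = s^2 - 2 x1 mod 31 = 15^2 - 2*30 = 10
y3 = s (x1 - x3) - y1 mod 31 = 15 * (30 - 10) - 28 = 24

2P = (10, 24)


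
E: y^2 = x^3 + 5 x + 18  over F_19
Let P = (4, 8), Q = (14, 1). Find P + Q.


P != Q, so use the chord formula.
s = (y2 - y1) / (x2 - x1) = (12) / (10) mod 19 = 5
x3 = s^2 - x1 - x2 mod 19 = 5^2 - 4 - 14 = 7
y3 = s (x1 - x3) - y1 mod 19 = 5 * (4 - 7) - 8 = 15

P + Q = (7, 15)


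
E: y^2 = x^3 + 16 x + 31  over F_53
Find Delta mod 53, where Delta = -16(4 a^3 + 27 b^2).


4 a^3 + 27 b^2 = 4*16^3 + 27*31^2 = 16384 + 25947 = 42331
Delta = -16 * (42331) = -677296
Delta mod 53 = 44

Delta = 44 (mod 53)


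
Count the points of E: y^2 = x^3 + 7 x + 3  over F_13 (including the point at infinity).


For each x in F_13, count y with y^2 = x^3 + 7 x + 3 mod 13:
  x = 0: RHS = 3, y in [4, 9]  -> 2 point(s)
  x = 2: RHS = 12, y in [5, 8]  -> 2 point(s)
  x = 3: RHS = 12, y in [5, 8]  -> 2 point(s)
  x = 4: RHS = 4, y in [2, 11]  -> 2 point(s)
  x = 6: RHS = 1, y in [1, 12]  -> 2 point(s)
  x = 8: RHS = 12, y in [5, 8]  -> 2 point(s)
Affine points: 12. Add the point at infinity: total = 13.

#E(F_13) = 13


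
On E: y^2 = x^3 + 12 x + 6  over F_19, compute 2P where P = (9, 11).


k = 2 = 10_2 (binary, LSB first: 01)
Double-and-add from P = (9, 11):
  bit 0 = 0: acc unchanged = O
  bit 1 = 1: acc = O + (6, 16) = (6, 16)

2P = (6, 16)


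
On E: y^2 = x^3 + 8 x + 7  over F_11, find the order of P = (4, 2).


Compute successive multiples of P until we hit O:
  1P = (4, 2)
  2P = (1, 7)
  3P = (10, 8)
  4P = (9, 4)
  5P = (3, 5)
  6P = (2, 3)
  7P = (8, 0)
  8P = (2, 8)
  ... (continuing to 14P)
  14P = O

ord(P) = 14


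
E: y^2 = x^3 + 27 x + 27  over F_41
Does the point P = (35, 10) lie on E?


Check whether y^2 = x^3 + 27 x + 27 (mod 41) for (x, y) = (35, 10).
LHS: y^2 = 10^2 mod 41 = 18
RHS: x^3 + 27 x + 27 = 35^3 + 27*35 + 27 mod 41 = 18
LHS = RHS

Yes, on the curve


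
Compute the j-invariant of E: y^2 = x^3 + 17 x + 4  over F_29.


Delta = -16(4 a^3 + 27 b^2) mod 29 = 5
-1728 * (4 a)^3 = -1728 * (4*17)^3 mod 29 = 23
j = 23 * 5^(-1) mod 29 = 22

j = 22 (mod 29)


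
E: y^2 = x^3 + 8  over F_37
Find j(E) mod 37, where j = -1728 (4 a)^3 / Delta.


Delta = -16(4 a^3 + 27 b^2) mod 37 = 28
-1728 * (4 a)^3 = -1728 * (4*0)^3 mod 37 = 0
j = 0 * 28^(-1) mod 37 = 0

j = 0 (mod 37)


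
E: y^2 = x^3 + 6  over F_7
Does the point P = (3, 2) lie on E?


Check whether y^2 = x^3 + 0 x + 6 (mod 7) for (x, y) = (3, 2).
LHS: y^2 = 2^2 mod 7 = 4
RHS: x^3 + 0 x + 6 = 3^3 + 0*3 + 6 mod 7 = 5
LHS != RHS

No, not on the curve


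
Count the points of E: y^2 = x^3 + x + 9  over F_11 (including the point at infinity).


For each x in F_11, count y with y^2 = x^3 + 1 x + 9 mod 11:
  x = 0: RHS = 9, y in [3, 8]  -> 2 point(s)
  x = 1: RHS = 0, y in [0]  -> 1 point(s)
  x = 4: RHS = 0, y in [0]  -> 1 point(s)
  x = 6: RHS = 0, y in [0]  -> 1 point(s)
  x = 8: RHS = 1, y in [1, 10]  -> 2 point(s)
Affine points: 7. Add the point at infinity: total = 8.

#E(F_11) = 8


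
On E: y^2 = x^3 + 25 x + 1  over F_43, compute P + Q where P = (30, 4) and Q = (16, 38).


P != Q, so use the chord formula.
s = (y2 - y1) / (x2 - x1) = (34) / (29) mod 43 = 16
x3 = s^2 - x1 - x2 mod 43 = 16^2 - 30 - 16 = 38
y3 = s (x1 - x3) - y1 mod 43 = 16 * (30 - 38) - 4 = 40

P + Q = (38, 40)


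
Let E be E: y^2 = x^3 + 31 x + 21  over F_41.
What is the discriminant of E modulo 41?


4 a^3 + 27 b^2 = 4*31^3 + 27*21^2 = 119164 + 11907 = 131071
Delta = -16 * (131071) = -2097136
Delta mod 41 = 14

Delta = 14 (mod 41)


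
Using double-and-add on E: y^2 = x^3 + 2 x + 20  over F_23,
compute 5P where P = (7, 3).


k = 5 = 101_2 (binary, LSB first: 101)
Double-and-add from P = (7, 3):
  bit 0 = 1: acc = O + (7, 3) = (7, 3)
  bit 1 = 0: acc unchanged = (7, 3)
  bit 2 = 1: acc = (7, 3) + (13, 14) = (7, 20)

5P = (7, 20)


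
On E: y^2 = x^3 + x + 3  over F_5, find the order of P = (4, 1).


Compute successive multiples of P until we hit O:
  1P = (4, 1)
  2P = (1, 0)
  3P = (4, 4)
  4P = O

ord(P) = 4


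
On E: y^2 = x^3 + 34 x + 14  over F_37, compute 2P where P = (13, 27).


Doubling: s = (3 x1^2 + a) / (2 y1)
s = (3*13^2 + 34) / (2*27) mod 37 = 34
x3 = s^2 - 2 x1 mod 37 = 34^2 - 2*13 = 20
y3 = s (x1 - x3) - y1 mod 37 = 34 * (13 - 20) - 27 = 31

2P = (20, 31)


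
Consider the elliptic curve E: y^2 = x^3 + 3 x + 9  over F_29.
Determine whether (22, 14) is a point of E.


Check whether y^2 = x^3 + 3 x + 9 (mod 29) for (x, y) = (22, 14).
LHS: y^2 = 14^2 mod 29 = 22
RHS: x^3 + 3 x + 9 = 22^3 + 3*22 + 9 mod 29 = 22
LHS = RHS

Yes, on the curve


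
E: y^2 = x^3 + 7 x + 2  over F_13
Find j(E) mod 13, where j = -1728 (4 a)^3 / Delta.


Delta = -16(4 a^3 + 27 b^2) mod 13 = 6
-1728 * (4 a)^3 = -1728 * (4*7)^3 mod 13 = 8
j = 8 * 6^(-1) mod 13 = 10

j = 10 (mod 13)


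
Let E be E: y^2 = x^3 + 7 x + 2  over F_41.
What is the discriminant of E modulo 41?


4 a^3 + 27 b^2 = 4*7^3 + 27*2^2 = 1372 + 108 = 1480
Delta = -16 * (1480) = -23680
Delta mod 41 = 18

Delta = 18 (mod 41)


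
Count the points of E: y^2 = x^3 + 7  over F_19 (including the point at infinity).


For each x in F_19, count y with y^2 = x^3 + 0 x + 7 mod 19:
  x = 0: RHS = 7, y in [8, 11]  -> 2 point(s)
  x = 8: RHS = 6, y in [5, 14]  -> 2 point(s)
  x = 10: RHS = 0, y in [0]  -> 1 point(s)
  x = 12: RHS = 6, y in [5, 14]  -> 2 point(s)
  x = 13: RHS = 0, y in [0]  -> 1 point(s)
  x = 15: RHS = 0, y in [0]  -> 1 point(s)
  x = 18: RHS = 6, y in [5, 14]  -> 2 point(s)
Affine points: 11. Add the point at infinity: total = 12.

#E(F_19) = 12


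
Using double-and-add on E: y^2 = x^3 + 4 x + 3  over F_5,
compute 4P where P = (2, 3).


k = 4 = 100_2 (binary, LSB first: 001)
Double-and-add from P = (2, 3):
  bit 0 = 0: acc unchanged = O
  bit 1 = 0: acc unchanged = O
  bit 2 = 1: acc = O + (2, 3) = (2, 3)

4P = (2, 3)


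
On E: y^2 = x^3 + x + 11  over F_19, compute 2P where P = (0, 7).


Doubling: s = (3 x1^2 + a) / (2 y1)
s = (3*0^2 + 1) / (2*7) mod 19 = 15
x3 = s^2 - 2 x1 mod 19 = 15^2 - 2*0 = 16
y3 = s (x1 - x3) - y1 mod 19 = 15 * (0 - 16) - 7 = 0

2P = (16, 0)


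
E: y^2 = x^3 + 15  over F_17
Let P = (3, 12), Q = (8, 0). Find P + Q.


P != Q, so use the chord formula.
s = (y2 - y1) / (x2 - x1) = (5) / (5) mod 17 = 1
x3 = s^2 - x1 - x2 mod 17 = 1^2 - 3 - 8 = 7
y3 = s (x1 - x3) - y1 mod 17 = 1 * (3 - 7) - 12 = 1

P + Q = (7, 1)


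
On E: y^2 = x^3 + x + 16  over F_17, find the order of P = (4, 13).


Compute successive multiples of P until we hit O:
  1P = (4, 13)
  2P = (8, 3)
  3P = (7, 3)
  4P = (2, 3)
  5P = (2, 14)
  6P = (7, 14)
  7P = (8, 14)
  8P = (4, 4)
  ... (continuing to 9P)
  9P = O

ord(P) = 9


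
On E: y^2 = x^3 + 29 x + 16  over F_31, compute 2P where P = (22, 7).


Doubling: s = (3 x1^2 + a) / (2 y1)
s = (3*22^2 + 29) / (2*7) mod 31 = 15
x3 = s^2 - 2 x1 mod 31 = 15^2 - 2*22 = 26
y3 = s (x1 - x3) - y1 mod 31 = 15 * (22 - 26) - 7 = 26

2P = (26, 26)


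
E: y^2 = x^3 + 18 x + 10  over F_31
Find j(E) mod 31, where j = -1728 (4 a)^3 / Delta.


Delta = -16(4 a^3 + 27 b^2) mod 31 = 6
-1728 * (4 a)^3 = -1728 * (4*18)^3 mod 31 = 2
j = 2 * 6^(-1) mod 31 = 21

j = 21 (mod 31)


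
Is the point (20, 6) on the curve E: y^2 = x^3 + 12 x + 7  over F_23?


Check whether y^2 = x^3 + 12 x + 7 (mod 23) for (x, y) = (20, 6).
LHS: y^2 = 6^2 mod 23 = 13
RHS: x^3 + 12 x + 7 = 20^3 + 12*20 + 7 mod 23 = 13
LHS = RHS

Yes, on the curve


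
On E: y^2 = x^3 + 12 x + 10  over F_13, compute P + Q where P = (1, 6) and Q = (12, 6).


P != Q, so use the chord formula.
s = (y2 - y1) / (x2 - x1) = (0) / (11) mod 13 = 0
x3 = s^2 - x1 - x2 mod 13 = 0^2 - 1 - 12 = 0
y3 = s (x1 - x3) - y1 mod 13 = 0 * (1 - 0) - 6 = 7

P + Q = (0, 7)


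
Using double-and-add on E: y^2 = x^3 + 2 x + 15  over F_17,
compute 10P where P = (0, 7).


k = 10 = 1010_2 (binary, LSB first: 0101)
Double-and-add from P = (0, 7):
  bit 0 = 0: acc unchanged = O
  bit 1 = 1: acc = O + (8, 4) = (8, 4)
  bit 2 = 0: acc unchanged = (8, 4)
  bit 3 = 1: acc = (8, 4) + (12, 13) = (1, 16)

10P = (1, 16)


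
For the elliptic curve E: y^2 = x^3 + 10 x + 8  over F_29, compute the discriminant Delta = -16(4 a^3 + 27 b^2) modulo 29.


4 a^3 + 27 b^2 = 4*10^3 + 27*8^2 = 4000 + 1728 = 5728
Delta = -16 * (5728) = -91648
Delta mod 29 = 21

Delta = 21 (mod 29)


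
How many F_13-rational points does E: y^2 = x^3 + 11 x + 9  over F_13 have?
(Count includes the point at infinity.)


For each x in F_13, count y with y^2 = x^3 + 11 x + 9 mod 13:
  x = 0: RHS = 9, y in [3, 10]  -> 2 point(s)
  x = 2: RHS = 0, y in [0]  -> 1 point(s)
  x = 3: RHS = 4, y in [2, 11]  -> 2 point(s)
  x = 4: RHS = 0, y in [0]  -> 1 point(s)
  x = 7: RHS = 0, y in [0]  -> 1 point(s)
  x = 10: RHS = 1, y in [1, 12]  -> 2 point(s)
  x = 12: RHS = 10, y in [6, 7]  -> 2 point(s)
Affine points: 11. Add the point at infinity: total = 12.

#E(F_13) = 12


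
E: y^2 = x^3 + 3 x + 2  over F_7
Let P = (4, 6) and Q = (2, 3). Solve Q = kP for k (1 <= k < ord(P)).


Enumerate multiples of P until we hit Q = (2, 3):
  1P = (4, 6)
  2P = (0, 4)
  3P = (5, 4)
  4P = (2, 4)
  5P = (2, 3)
Match found at i = 5.

k = 5
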